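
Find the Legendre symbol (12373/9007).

Reduce the numerator: 12373 ≡ 3366 (mod 9007), so (12373/9007) = (3366/9007).
Factor out 2: 3366 = 2·1683. Since 9007 ≡ 7 (mod 8), (2/9007) = +1. Now have (1683/9007).
Both 1683 ≡ 3 and 9007 ≡ 3 (mod 4), so reciprocity gives (1683/9007) = -(9007/1683). Reduce: 9007 ≡ 592 (mod 1683). Now have -(592/1683).
Factor out 2: 592 = 2^4·37. Since 1683 ≡ 3 (mod 8), (2/1683) = -1, and (2/1683)^4 = +1. Now have -(37/1683).
37 ≡ 1 (mod 4), so quadratic reciprocity gives (37/1683) = (1683/37). Reduce: 1683 ≡ 18 (mod 37). Now have -(18/37).
Factor out 2: 18 = 2·9. Since 37 ≡ 5 (mod 8), (2/37) = -1. Now have (9/37).
9 ≡ 1 (mod 4), so quadratic reciprocity gives (9/37) = (37/9). Reduce: 37 ≡ 1 (mod 9). Now have (1/9).
(1/9) = 1. Collecting the sign factors: 1.

1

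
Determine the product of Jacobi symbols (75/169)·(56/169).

By multiplicativity, (75·56/169) = (75/169)·(56/169).
First factor (75/169):
169 ≡ 1 (mod 4), so quadratic reciprocity gives (75/169) = (169/75). Reduce: 169 ≡ 19 (mod 75). Now have (19/75).
Both 19 ≡ 3 and 75 ≡ 3 (mod 4), so reciprocity gives (19/75) = -(75/19). Reduce: 75 ≡ 18 (mod 19). Now have -(18/19).
Factor out 2: 18 = 2·9. Since 19 ≡ 3 (mod 8), (2/19) = -1. Now have (9/19).
9 ≡ 1 (mod 4), so quadratic reciprocity gives (9/19) = (19/9). Reduce: 19 ≡ 1 (mod 9). Now have (1/9).
(1/9) = 1. Collecting the sign factors: 1.
Second factor (56/169):
Factor out 2: 56 = 2^3·7. Since 169 ≡ 1 (mod 8), (2/169) = +1, and (2/169)^3 = +1. Now have (7/169).
169 ≡ 1 (mod 4), so quadratic reciprocity gives (7/169) = (169/7). Reduce: 169 ≡ 1 (mod 7). Now have (1/7).
(1/7) = 1. Collecting the sign factors: 1.
Product: (1)·(1) = 1.

1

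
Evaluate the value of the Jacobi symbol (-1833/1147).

1

Reduce the numerator: -1833 ≡ 461 (mod 1147), so (-1833/1147) = (461/1147).
461 ≡ 1 (mod 4), so quadratic reciprocity gives (461/1147) = (1147/461). Reduce: 1147 ≡ 225 (mod 461). Now have (225/461).
225 ≡ 1 (mod 4), so quadratic reciprocity gives (225/461) = (461/225). Reduce: 461 ≡ 11 (mod 225). Now have (11/225).
225 ≡ 1 (mod 4), so quadratic reciprocity gives (11/225) = (225/11). Reduce: 225 ≡ 5 (mod 11). Now have (5/11).
5 ≡ 1 (mod 4), so quadratic reciprocity gives (5/11) = (11/5). Reduce: 11 ≡ 1 (mod 5). Now have (1/5).
(1/5) = 1. Collecting the sign factors: 1.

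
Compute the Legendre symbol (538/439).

1

Reduce the numerator: 538 ≡ 99 (mod 439), so (538/439) = (99/439).
Both 99 ≡ 3 and 439 ≡ 3 (mod 4), so reciprocity gives (99/439) = -(439/99). Reduce: 439 ≡ 43 (mod 99). Now have -(43/99).
Both 43 ≡ 3 and 99 ≡ 3 (mod 4), so reciprocity gives (43/99) = -(99/43). Reduce: 99 ≡ 13 (mod 43). Now have (13/43).
13 ≡ 1 (mod 4), so quadratic reciprocity gives (13/43) = (43/13). Reduce: 43 ≡ 4 (mod 13). Now have (4/13).
Factor out 2: 4 = 2^2. Since 13 ≡ 5 (mod 8), (2/13) = -1, and (2/13)^2 = +1. Now have (1/13).
(1/13) = 1. Collecting the sign factors: 1.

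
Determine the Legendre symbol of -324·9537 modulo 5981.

1

By multiplicativity, (-324·9537/5981) = (-324/5981)·(9537/5981).
First factor (-324/5981):
Reduce the numerator: -324 ≡ 5657 (mod 5981), so (-324/5981) = (5657/5981).
5657 ≡ 1 (mod 4), so quadratic reciprocity gives (5657/5981) = (5981/5657). Reduce: 5981 ≡ 324 (mod 5657). Now have (324/5657).
Factor out 2: 324 = 2^2·81. Since 5657 ≡ 1 (mod 8), (2/5657) = +1, and (2/5657)^2 = +1. Now have (81/5657).
81 ≡ 1 (mod 4), so quadratic reciprocity gives (81/5657) = (5657/81). Reduce: 5657 ≡ 68 (mod 81). Now have (68/81).
Factor out 2: 68 = 2^2·17. Since 81 ≡ 1 (mod 8), (2/81) = +1, and (2/81)^2 = +1. Now have (17/81).
17 ≡ 1 (mod 4), so quadratic reciprocity gives (17/81) = (81/17). Reduce: 81 ≡ 13 (mod 17). Now have (13/17).
13 ≡ 1 (mod 4), so quadratic reciprocity gives (13/17) = (17/13). Reduce: 17 ≡ 4 (mod 13). Now have (4/13).
Factor out 2: 4 = 2^2. Since 13 ≡ 5 (mod 8), (2/13) = -1, and (2/13)^2 = +1. Now have (1/13).
(1/13) = 1. Collecting the sign factors: 1.
Second factor (9537/5981):
Reduce the numerator: 9537 ≡ 3556 (mod 5981), so (9537/5981) = (3556/5981).
Factor out 2: 3556 = 2^2·889. Since 5981 ≡ 5 (mod 8), (2/5981) = -1, and (2/5981)^2 = +1. Now have (889/5981).
889 ≡ 1 (mod 4), so quadratic reciprocity gives (889/5981) = (5981/889). Reduce: 5981 ≡ 647 (mod 889). Now have (647/889).
889 ≡ 1 (mod 4), so quadratic reciprocity gives (647/889) = (889/647). Reduce: 889 ≡ 242 (mod 647). Now have (242/647).
Factor out 2: 242 = 2·121. Since 647 ≡ 7 (mod 8), (2/647) = +1. Now have (121/647).
121 ≡ 1 (mod 4), so quadratic reciprocity gives (121/647) = (647/121). Reduce: 647 ≡ 42 (mod 121). Now have (42/121).
Factor out 2: 42 = 2·21. Since 121 ≡ 1 (mod 8), (2/121) = +1. Now have (21/121).
21 ≡ 1 (mod 4), so quadratic reciprocity gives (21/121) = (121/21). Reduce: 121 ≡ 16 (mod 21). Now have (16/21).
Factor out 2: 16 = 2^4. Since 21 ≡ 5 (mod 8), (2/21) = -1, and (2/21)^4 = +1. Now have (1/21).
(1/21) = 1. Collecting the sign factors: 1.
Product: (1)·(1) = 1.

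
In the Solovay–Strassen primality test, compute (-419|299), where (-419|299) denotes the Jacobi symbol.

(-419|299)
  = -(419|299)    [299 ≡ 3 mod 4 ⇒ (-1|299) = -1]
  = -(120|299)    [419 ≡ 120 mod 299]
  = (15|299)    [299 ≡ 3 mod 8 ⇒ (2|299)^3 = -1]
  = -(299|15)    [QR: both ≡ 3 mod 4, sign flips]
  = -(14|15)    [299 ≡ 14 mod 15]
  = -(7|15)    [15 ≡ 7 mod 8 ⇒ (2|15) = +1]
  = (15|7)    [QR: both ≡ 3 mod 4, sign flips]
  = (1|7)    [15 ≡ 1 mod 7]
  = 1    [(1|7) = 1]

1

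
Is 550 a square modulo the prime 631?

no

(550/631)
  = (275/631)    [631 ≡ 7 mod 8 ⇒ (2/631) = +1]
  = -(631/275)    [QR: both ≡ 3 mod 4, sign flips]
  = -(81/275)    [631 ≡ 81 mod 275]
  = -(275/81)    [QR: 81 ≡ 1 mod 4, sign kept]
  = -(32/81)    [275 ≡ 32 mod 81]
  = -(1/81)    [81 ≡ 1 mod 8 ⇒ (2/81)^5 = +1]
  = -1    [(1/81) = 1]
The Legendre symbol is -1, so x^2 ≡ 550 (mod 631) has no solution.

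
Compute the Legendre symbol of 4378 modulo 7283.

Factor out 2: 4378 = 2·2189. Since 7283 ≡ 3 (mod 8), (2/7283) = -1. Now have -(2189/7283).
2189 ≡ 1 (mod 4), so quadratic reciprocity gives (2189/7283) = (7283/2189). Reduce: 7283 ≡ 716 (mod 2189). Now have -(716/2189).
Factor out 2: 716 = 2^2·179. Since 2189 ≡ 5 (mod 8), (2/2189) = -1, and (2/2189)^2 = +1. Now have -(179/2189).
2189 ≡ 1 (mod 4), so quadratic reciprocity gives (179/2189) = (2189/179). Reduce: 2189 ≡ 41 (mod 179). Now have -(41/179).
41 ≡ 1 (mod 4), so quadratic reciprocity gives (41/179) = (179/41). Reduce: 179 ≡ 15 (mod 41). Now have -(15/41).
41 ≡ 1 (mod 4), so quadratic reciprocity gives (15/41) = (41/15). Reduce: 41 ≡ 11 (mod 15). Now have -(11/15).
Both 11 ≡ 3 and 15 ≡ 3 (mod 4), so reciprocity gives (11/15) = -(15/11). Reduce: 15 ≡ 4 (mod 11). Now have (4/11).
Factor out 2: 4 = 2^2. Since 11 ≡ 3 (mod 8), (2/11) = -1, and (2/11)^2 = +1. Now have (1/11).
(1/11) = 1. Collecting the sign factors: 1.

1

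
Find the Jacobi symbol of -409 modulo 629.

Reduce the numerator: -409 ≡ 220 (mod 629), so (-409 / 629) = (220 / 629).
Factor out 2: 220 = 2^2·55. Since 629 ≡ 5 (mod 8), (2 / 629) = -1, and (2 / 629)^2 = +1. Now have (55 / 629).
629 ≡ 1 (mod 4), so quadratic reciprocity gives (55 / 629) = (629 / 55). Reduce: 629 ≡ 24 (mod 55). Now have (24 / 55).
Factor out 2: 24 = 2^3·3. Since 55 ≡ 7 (mod 8), (2 / 55) = +1, and (2 / 55)^3 = +1. Now have (3 / 55).
Both 3 ≡ 3 and 55 ≡ 3 (mod 4), so reciprocity gives (3 / 55) = -(55 / 3). Reduce: 55 ≡ 1 (mod 3). Now have -(1 / 3).
(1 / 3) = 1. Collecting the sign factors: -1.

-1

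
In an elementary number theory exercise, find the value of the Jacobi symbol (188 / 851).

1

Factor out 2: 188 = 2^2·47. Since 851 ≡ 3 (mod 8), (2 / 851) = -1, and (2 / 851)^2 = +1. Now have (47 / 851).
Both 47 ≡ 3 and 851 ≡ 3 (mod 4), so reciprocity gives (47 / 851) = -(851 / 47). Reduce: 851 ≡ 5 (mod 47). Now have -(5 / 47).
5 ≡ 1 (mod 4), so quadratic reciprocity gives (5 / 47) = (47 / 5). Reduce: 47 ≡ 2 (mod 5). Now have -(2 / 5).
Factor out 2: 2 = 2. Since 5 ≡ 5 (mod 8), (2 / 5) = -1. Now have (1 / 5).
(1 / 5) = 1. Collecting the sign factors: 1.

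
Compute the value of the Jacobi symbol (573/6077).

-1

573 ≡ 1 (mod 4), so quadratic reciprocity gives (573/6077) = (6077/573). Reduce: 6077 ≡ 347 (mod 573). Now have (347/573).
573 ≡ 1 (mod 4), so quadratic reciprocity gives (347/573) = (573/347). Reduce: 573 ≡ 226 (mod 347). Now have (226/347).
Factor out 2: 226 = 2·113. Since 347 ≡ 3 (mod 8), (2/347) = -1. Now have -(113/347).
113 ≡ 1 (mod 4), so quadratic reciprocity gives (113/347) = (347/113). Reduce: 347 ≡ 8 (mod 113). Now have -(8/113).
Factor out 2: 8 = 2^3. Since 113 ≡ 1 (mod 8), (2/113) = +1, and (2/113)^3 = +1. Now have -(1/113).
(1/113) = 1. Collecting the sign factors: -1.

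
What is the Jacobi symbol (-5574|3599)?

1

Reduce the numerator: -5574 ≡ 1624 (mod 3599), so (-5574|3599) = (1624|3599).
Factor out 2: 1624 = 2^3·203. Since 3599 ≡ 7 (mod 8), (2|3599) = +1, and (2|3599)^3 = +1. Now have (203|3599).
Both 203 ≡ 3 and 3599 ≡ 3 (mod 4), so reciprocity gives (203|3599) = -(3599|203). Reduce: 3599 ≡ 148 (mod 203). Now have -(148|203).
Factor out 2: 148 = 2^2·37. Since 203 ≡ 3 (mod 8), (2|203) = -1, and (2|203)^2 = +1. Now have -(37|203).
37 ≡ 1 (mod 4), so quadratic reciprocity gives (37|203) = (203|37). Reduce: 203 ≡ 18 (mod 37). Now have -(18|37).
Factor out 2: 18 = 2·9. Since 37 ≡ 5 (mod 8), (2|37) = -1. Now have (9|37).
9 ≡ 1 (mod 4), so quadratic reciprocity gives (9|37) = (37|9). Reduce: 37 ≡ 1 (mod 9). Now have (1|9).
(1|9) = 1. Collecting the sign factors: 1.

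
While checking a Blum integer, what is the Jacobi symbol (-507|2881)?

1

Reduce the numerator: -507 ≡ 2374 (mod 2881), so (-507|2881) = (2374|2881).
Factor out 2: 2374 = 2·1187. Since 2881 ≡ 1 (mod 8), (2|2881) = +1. Now have (1187|2881).
2881 ≡ 1 (mod 4), so quadratic reciprocity gives (1187|2881) = (2881|1187). Reduce: 2881 ≡ 507 (mod 1187). Now have (507|1187).
Both 507 ≡ 3 and 1187 ≡ 3 (mod 4), so reciprocity gives (507|1187) = -(1187|507). Reduce: 1187 ≡ 173 (mod 507). Now have -(173|507).
173 ≡ 1 (mod 4), so quadratic reciprocity gives (173|507) = (507|173). Reduce: 507 ≡ 161 (mod 173). Now have -(161|173).
161 ≡ 1 (mod 4), so quadratic reciprocity gives (161|173) = (173|161). Reduce: 173 ≡ 12 (mod 161). Now have -(12|161).
Factor out 2: 12 = 2^2·3. Since 161 ≡ 1 (mod 8), (2|161) = +1, and (2|161)^2 = +1. Now have -(3|161).
161 ≡ 1 (mod 4), so quadratic reciprocity gives (3|161) = (161|3). Reduce: 161 ≡ 2 (mod 3). Now have -(2|3).
Factor out 2: 2 = 2. Since 3 ≡ 3 (mod 8), (2|3) = -1. Now have (1|3).
(1|3) = 1. Collecting the sign factors: 1.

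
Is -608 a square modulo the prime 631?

(-608|631)
  = -(608|631)    [631 ≡ 3 mod 4 ⇒ (-1|631) = -1]
  = -(19|631)    [631 ≡ 7 mod 8 ⇒ (2|631)^5 = +1]
  = (631|19)    [QR: both ≡ 3 mod 4, sign flips]
  = (4|19)    [631 ≡ 4 mod 19]
  = (1|19)    [19 ≡ 3 mod 8 ⇒ (2|19)^2 = +1]
  = 1    [(1|19) = 1]
(-608|631) = 1, and 631 is prime, so -608 is a quadratic residue mod 631.

yes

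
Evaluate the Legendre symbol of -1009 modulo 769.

Pull out -1: (-1009/769) = (-1/769)·(1009/769). Since 769 ≡ 1 (mod 4), (-1/769) = +1. Now have (1009/769).
Reduce the numerator: 1009 ≡ 240 (mod 769), so (1009/769) = (240/769).
Factor out 2: 240 = 2^4·15. Since 769 ≡ 1 (mod 8), (2/769) = +1, and (2/769)^4 = +1. Now have (15/769).
769 ≡ 1 (mod 4), so quadratic reciprocity gives (15/769) = (769/15). Reduce: 769 ≡ 4 (mod 15). Now have (4/15).
Factor out 2: 4 = 2^2. Since 15 ≡ 7 (mod 8), (2/15) = +1, and (2/15)^2 = +1. Now have (1/15).
(1/15) = 1. Collecting the sign factors: 1.

1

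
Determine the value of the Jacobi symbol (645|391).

(645|391)
  = (254|391)    [645 ≡ 254 mod 391]
  = (127|391)    [391 ≡ 7 mod 8 ⇒ (2|391) = +1]
  = -(391|127)    [QR: both ≡ 3 mod 4, sign flips]
  = -(10|127)    [391 ≡ 10 mod 127]
  = -(5|127)    [127 ≡ 7 mod 8 ⇒ (2|127) = +1]
  = -(127|5)    [QR: 5 ≡ 1 mod 4, sign kept]
  = -(2|5)    [127 ≡ 2 mod 5]
  = (1|5)    [5 ≡ 5 mod 8 ⇒ (2|5) = -1]
  = 1    [(1|5) = 1]

1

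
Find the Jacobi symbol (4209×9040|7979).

By multiplicativity, (4209·9040|7979) = (4209|7979)·(9040|7979).
First factor (4209|7979):
(4209|7979)
  = (7979|4209)    [QR: 4209 ≡ 1 mod 4, sign kept]
  = (3770|4209)    [7979 ≡ 3770 mod 4209]
  = (1885|4209)    [4209 ≡ 1 mod 8 ⇒ (2|4209) = +1]
  = (4209|1885)    [QR: 1885 ≡ 1 mod 4, sign kept]
  = (439|1885)    [4209 ≡ 439 mod 1885]
  = (1885|439)    [QR: 1885 ≡ 1 mod 4, sign kept]
  = (129|439)    [1885 ≡ 129 mod 439]
  = (439|129)    [QR: 129 ≡ 1 mod 4, sign kept]
  = (52|129)    [439 ≡ 52 mod 129]
  = (13|129)    [129 ≡ 1 mod 8 ⇒ (2|129)^2 = +1]
  = (129|13)    [QR: 13 ≡ 1 mod 4, sign kept]
  = (12|13)    [129 ≡ 12 mod 13]
  = (3|13)    [13 ≡ 5 mod 8 ⇒ (2|13)^2 = +1]
  = (13|3)    [QR: 13 ≡ 1 mod 4, sign kept]
  = (1|3)    [13 ≡ 1 mod 3]
  = 1    [(1|3) = 1]
Second factor (9040|7979):
(9040|7979)
  = (1061|7979)    [9040 ≡ 1061 mod 7979]
  = (7979|1061)    [QR: 1061 ≡ 1 mod 4, sign kept]
  = (552|1061)    [7979 ≡ 552 mod 1061]
  = -(69|1061)    [1061 ≡ 5 mod 8 ⇒ (2|1061)^3 = -1]
  = -(1061|69)    [QR: 69 ≡ 1 mod 4, sign kept]
  = -(26|69)    [1061 ≡ 26 mod 69]
  = (13|69)    [69 ≡ 5 mod 8 ⇒ (2|69) = -1]
  = (69|13)    [QR: 13 ≡ 1 mod 4, sign kept]
  = (4|13)    [69 ≡ 4 mod 13]
  = (1|13)    [13 ≡ 5 mod 8 ⇒ (2|13)^2 = +1]
  = 1    [(1|13) = 1]
Product: (1)·(1) = 1.

1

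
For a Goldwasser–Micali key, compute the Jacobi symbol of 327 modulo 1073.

1

(327/1073)
  = (1073/327)    [QR: 1073 ≡ 1 mod 4, sign kept]
  = (92/327)    [1073 ≡ 92 mod 327]
  = (23/327)    [327 ≡ 7 mod 8 ⇒ (2/327)^2 = +1]
  = -(327/23)    [QR: both ≡ 3 mod 4, sign flips]
  = -(5/23)    [327 ≡ 5 mod 23]
  = -(23/5)    [QR: 5 ≡ 1 mod 4, sign kept]
  = -(3/5)    [23 ≡ 3 mod 5]
  = -(5/3)    [QR: 5 ≡ 1 mod 4, sign kept]
  = -(2/3)    [5 ≡ 2 mod 3]
  = (1/3)    [3 ≡ 3 mod 8 ⇒ (2/3) = -1]
  = 1    [(1/3) = 1]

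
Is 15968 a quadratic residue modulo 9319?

no

Reduce the numerator: 15968 ≡ 6649 (mod 9319), so (15968/9319) = (6649/9319).
6649 ≡ 1 (mod 4), so quadratic reciprocity gives (6649/9319) = (9319/6649). Reduce: 9319 ≡ 2670 (mod 6649). Now have (2670/6649).
Factor out 2: 2670 = 2·1335. Since 6649 ≡ 1 (mod 8), (2/6649) = +1. Now have (1335/6649).
6649 ≡ 1 (mod 4), so quadratic reciprocity gives (1335/6649) = (6649/1335). Reduce: 6649 ≡ 1309 (mod 1335). Now have (1309/1335).
1309 ≡ 1 (mod 4), so quadratic reciprocity gives (1309/1335) = (1335/1309). Reduce: 1335 ≡ 26 (mod 1309). Now have (26/1309).
Factor out 2: 26 = 2·13. Since 1309 ≡ 5 (mod 8), (2/1309) = -1. Now have -(13/1309).
13 ≡ 1 (mod 4), so quadratic reciprocity gives (13/1309) = (1309/13). Reduce: 1309 ≡ 9 (mod 13). Now have -(9/13).
9 ≡ 1 (mod 4), so quadratic reciprocity gives (9/13) = (13/9). Reduce: 13 ≡ 4 (mod 9). Now have -(4/9).
Factor out 2: 4 = 2^2. Since 9 ≡ 1 (mod 8), (2/9) = +1, and (2/9)^2 = +1. Now have -(1/9).
(1/9) = 1. Collecting the sign factors: -1.
The Legendre symbol is -1, so x^2 ≡ 15968 (mod 9319) has no solution.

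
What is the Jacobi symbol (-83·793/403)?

By multiplicativity, (-83·793/403) = (-83/403)·(793/403).
First factor (-83/403):
(-83/403)
  = (320/403)    [-83 ≡ 320 mod 403]
  = (5/403)    [403 ≡ 3 mod 8 ⇒ (2/403)^6 = +1]
  = (403/5)    [QR: 5 ≡ 1 mod 4, sign kept]
  = (3/5)    [403 ≡ 3 mod 5]
  = (5/3)    [QR: 5 ≡ 1 mod 4, sign kept]
  = (2/3)    [5 ≡ 2 mod 3]
  = -(1/3)    [3 ≡ 3 mod 8 ⇒ (2/3) = -1]
  = -1    [(1/3) = 1]
Second factor (793/403):
(793/403)
  = (390/403)    [793 ≡ 390 mod 403]
  = -(195/403)    [403 ≡ 3 mod 8 ⇒ (2/403) = -1]
  = (403/195)    [QR: both ≡ 3 mod 4, sign flips]
  = (13/195)    [403 ≡ 13 mod 195]
  = (195/13)    [QR: 13 ≡ 1 mod 4, sign kept]
  = (0/13)    [195 ≡ 0 mod 13]
  = 0    [numerator 0, gcd > 1]
Product: (-1)·(0) = 0.

0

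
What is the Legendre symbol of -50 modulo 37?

-1

Reduce the numerator: -50 ≡ 24 (mod 37), so (-50/37) = (24/37).
Factor out 2: 24 = 2^3·3. Since 37 ≡ 5 (mod 8), (2/37) = -1, and (2/37)^3 = -1. Now have -(3/37).
37 ≡ 1 (mod 4), so quadratic reciprocity gives (3/37) = (37/3). Reduce: 37 ≡ 1 (mod 3). Now have -(1/3).
(1/3) = 1. Collecting the sign factors: -1.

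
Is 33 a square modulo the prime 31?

yes

Reduce the numerator: 33 ≡ 2 (mod 31), so (33/31) = (2/31).
Factor out 2: 2 = 2. Since 31 ≡ 7 (mod 8), (2/31) = +1. Now have (1/31).
(1/31) = 1. Collecting the sign factors: 1.
(33/31) = 1, and 31 is prime, so 33 is a quadratic residue mod 31.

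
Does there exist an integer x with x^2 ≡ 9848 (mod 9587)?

Reduce the numerator: 9848 ≡ 261 (mod 9587), so (9848/9587) = (261/9587).
261 ≡ 1 (mod 4), so quadratic reciprocity gives (261/9587) = (9587/261). Reduce: 9587 ≡ 191 (mod 261). Now have (191/261).
261 ≡ 1 (mod 4), so quadratic reciprocity gives (191/261) = (261/191). Reduce: 261 ≡ 70 (mod 191). Now have (70/191).
Factor out 2: 70 = 2·35. Since 191 ≡ 7 (mod 8), (2/191) = +1. Now have (35/191).
Both 35 ≡ 3 and 191 ≡ 3 (mod 4), so reciprocity gives (35/191) = -(191/35). Reduce: 191 ≡ 16 (mod 35). Now have -(16/35).
Factor out 2: 16 = 2^4. Since 35 ≡ 3 (mod 8), (2/35) = -1, and (2/35)^4 = +1. Now have -(1/35).
(1/35) = 1. Collecting the sign factors: -1.
(9848/9587) = -1, and 9587 is prime, so 9848 is not a quadratic residue mod 9587.

no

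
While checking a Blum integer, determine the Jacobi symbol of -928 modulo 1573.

(-928/1573)
  = (645/1573)    [-928 ≡ 645 mod 1573]
  = (1573/645)    [QR: 645 ≡ 1 mod 4, sign kept]
  = (283/645)    [1573 ≡ 283 mod 645]
  = (645/283)    [QR: 645 ≡ 1 mod 4, sign kept]
  = (79/283)    [645 ≡ 79 mod 283]
  = -(283/79)    [QR: both ≡ 3 mod 4, sign flips]
  = -(46/79)    [283 ≡ 46 mod 79]
  = -(23/79)    [79 ≡ 7 mod 8 ⇒ (2/79) = +1]
  = (79/23)    [QR: both ≡ 3 mod 4, sign flips]
  = (10/23)    [79 ≡ 10 mod 23]
  = (5/23)    [23 ≡ 7 mod 8 ⇒ (2/23) = +1]
  = (23/5)    [QR: 5 ≡ 1 mod 4, sign kept]
  = (3/5)    [23 ≡ 3 mod 5]
  = (5/3)    [QR: 5 ≡ 1 mod 4, sign kept]
  = (2/3)    [5 ≡ 2 mod 3]
  = -(1/3)    [3 ≡ 3 mod 8 ⇒ (2/3) = -1]
  = -1    [(1/3) = 1]

-1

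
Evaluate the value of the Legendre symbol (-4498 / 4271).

1

(-4498 / 4271)
  = (4044 / 4271)    [-4498 ≡ 4044 mod 4271]
  = (1011 / 4271)    [4271 ≡ 7 mod 8 ⇒ (2 / 4271)^2 = +1]
  = -(4271 / 1011)    [QR: both ≡ 3 mod 4, sign flips]
  = -(227 / 1011)    [4271 ≡ 227 mod 1011]
  = (1011 / 227)    [QR: both ≡ 3 mod 4, sign flips]
  = (103 / 227)    [1011 ≡ 103 mod 227]
  = -(227 / 103)    [QR: both ≡ 3 mod 4, sign flips]
  = -(21 / 103)    [227 ≡ 21 mod 103]
  = -(103 / 21)    [QR: 21 ≡ 1 mod 4, sign kept]
  = -(19 / 21)    [103 ≡ 19 mod 21]
  = -(21 / 19)    [QR: 21 ≡ 1 mod 4, sign kept]
  = -(2 / 19)    [21 ≡ 2 mod 19]
  = (1 / 19)    [19 ≡ 3 mod 8 ⇒ (2 / 19) = -1]
  = 1    [(1 / 19) = 1]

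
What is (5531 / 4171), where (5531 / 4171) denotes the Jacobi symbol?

-1

Reduce the numerator: 5531 ≡ 1360 (mod 4171), so (5531 / 4171) = (1360 / 4171).
Factor out 2: 1360 = 2^4·85. Since 4171 ≡ 3 (mod 8), (2 / 4171) = -1, and (2 / 4171)^4 = +1. Now have (85 / 4171).
85 ≡ 1 (mod 4), so quadratic reciprocity gives (85 / 4171) = (4171 / 85). Reduce: 4171 ≡ 6 (mod 85). Now have (6 / 85).
Factor out 2: 6 = 2·3. Since 85 ≡ 5 (mod 8), (2 / 85) = -1. Now have -(3 / 85).
85 ≡ 1 (mod 4), so quadratic reciprocity gives (3 / 85) = (85 / 3). Reduce: 85 ≡ 1 (mod 3). Now have -(1 / 3).
(1 / 3) = 1. Collecting the sign factors: -1.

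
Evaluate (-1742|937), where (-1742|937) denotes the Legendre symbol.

Reduce the numerator: -1742 ≡ 132 (mod 937), so (-1742|937) = (132|937).
Factor out 2: 132 = 2^2·33. Since 937 ≡ 1 (mod 8), (2|937) = +1, and (2|937)^2 = +1. Now have (33|937).
33 ≡ 1 (mod 4), so quadratic reciprocity gives (33|937) = (937|33). Reduce: 937 ≡ 13 (mod 33). Now have (13|33).
13 ≡ 1 (mod 4), so quadratic reciprocity gives (13|33) = (33|13). Reduce: 33 ≡ 7 (mod 13). Now have (7|13).
13 ≡ 1 (mod 4), so quadratic reciprocity gives (7|13) = (13|7). Reduce: 13 ≡ 6 (mod 7). Now have (6|7).
Factor out 2: 6 = 2·3. Since 7 ≡ 7 (mod 8), (2|7) = +1. Now have (3|7).
Both 3 ≡ 3 and 7 ≡ 3 (mod 4), so reciprocity gives (3|7) = -(7|3). Reduce: 7 ≡ 1 (mod 3). Now have -(1|3).
(1|3) = 1. Collecting the sign factors: -1.

-1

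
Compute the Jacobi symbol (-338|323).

1

Pull out -1: (-338|323) = (-1|323)·(338|323). Since 323 ≡ 3 (mod 4), (-1|323) = -1. Now have -(338|323).
Reduce the numerator: 338 ≡ 15 (mod 323), so (338|323) = (15|323).
Both 15 ≡ 3 and 323 ≡ 3 (mod 4), so reciprocity gives (15|323) = -(323|15). Reduce: 323 ≡ 8 (mod 15). Now have (8|15).
Factor out 2: 8 = 2^3. Since 15 ≡ 7 (mod 8), (2|15) = +1, and (2|15)^3 = +1. Now have (1|15).
(1|15) = 1. Collecting the sign factors: 1.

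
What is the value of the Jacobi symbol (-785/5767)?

Reduce the numerator: -785 ≡ 4982 (mod 5767), so (-785/5767) = (4982/5767).
Factor out 2: 4982 = 2·2491. Since 5767 ≡ 7 (mod 8), (2/5767) = +1. Now have (2491/5767).
Both 2491 ≡ 3 and 5767 ≡ 3 (mod 4), so reciprocity gives (2491/5767) = -(5767/2491). Reduce: 5767 ≡ 785 (mod 2491). Now have -(785/2491).
785 ≡ 1 (mod 4), so quadratic reciprocity gives (785/2491) = (2491/785). Reduce: 2491 ≡ 136 (mod 785). Now have -(136/785).
Factor out 2: 136 = 2^3·17. Since 785 ≡ 1 (mod 8), (2/785) = +1, and (2/785)^3 = +1. Now have -(17/785).
17 ≡ 1 (mod 4), so quadratic reciprocity gives (17/785) = (785/17). Reduce: 785 ≡ 3 (mod 17). Now have -(3/17).
17 ≡ 1 (mod 4), so quadratic reciprocity gives (3/17) = (17/3). Reduce: 17 ≡ 2 (mod 3). Now have -(2/3).
Factor out 2: 2 = 2. Since 3 ≡ 3 (mod 8), (2/3) = -1. Now have (1/3).
(1/3) = 1. Collecting the sign factors: 1.

1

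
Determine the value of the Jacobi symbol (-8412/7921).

1

Reduce the numerator: -8412 ≡ 7430 (mod 7921), so (-8412/7921) = (7430/7921).
Factor out 2: 7430 = 2·3715. Since 7921 ≡ 1 (mod 8), (2/7921) = +1. Now have (3715/7921).
7921 ≡ 1 (mod 4), so quadratic reciprocity gives (3715/7921) = (7921/3715). Reduce: 7921 ≡ 491 (mod 3715). Now have (491/3715).
Both 491 ≡ 3 and 3715 ≡ 3 (mod 4), so reciprocity gives (491/3715) = -(3715/491). Reduce: 3715 ≡ 278 (mod 491). Now have -(278/491).
Factor out 2: 278 = 2·139. Since 491 ≡ 3 (mod 8), (2/491) = -1. Now have (139/491).
Both 139 ≡ 3 and 491 ≡ 3 (mod 4), so reciprocity gives (139/491) = -(491/139). Reduce: 491 ≡ 74 (mod 139). Now have -(74/139).
Factor out 2: 74 = 2·37. Since 139 ≡ 3 (mod 8), (2/139) = -1. Now have (37/139).
37 ≡ 1 (mod 4), so quadratic reciprocity gives (37/139) = (139/37). Reduce: 139 ≡ 28 (mod 37). Now have (28/37).
Factor out 2: 28 = 2^2·7. Since 37 ≡ 5 (mod 8), (2/37) = -1, and (2/37)^2 = +1. Now have (7/37).
37 ≡ 1 (mod 4), so quadratic reciprocity gives (7/37) = (37/7). Reduce: 37 ≡ 2 (mod 7). Now have (2/7).
Factor out 2: 2 = 2. Since 7 ≡ 7 (mod 8), (2/7) = +1. Now have (1/7).
(1/7) = 1. Collecting the sign factors: 1.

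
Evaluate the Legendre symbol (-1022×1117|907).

By multiplicativity, (-1022·1117|907) = (-1022|907)·(1117|907).
First factor (-1022|907):
(-1022|907)
  = (792|907)    [-1022 ≡ 792 mod 907]
  = -(99|907)    [907 ≡ 3 mod 8 ⇒ (2|907)^3 = -1]
  = (907|99)    [QR: both ≡ 3 mod 4, sign flips]
  = (16|99)    [907 ≡ 16 mod 99]
  = (1|99)    [99 ≡ 3 mod 8 ⇒ (2|99)^4 = +1]
  = 1    [(1|99) = 1]
Second factor (1117|907):
(1117|907)
  = (210|907)    [1117 ≡ 210 mod 907]
  = -(105|907)    [907 ≡ 3 mod 8 ⇒ (2|907) = -1]
  = -(907|105)    [QR: 105 ≡ 1 mod 4, sign kept]
  = -(67|105)    [907 ≡ 67 mod 105]
  = -(105|67)    [QR: 105 ≡ 1 mod 4, sign kept]
  = -(38|67)    [105 ≡ 38 mod 67]
  = (19|67)    [67 ≡ 3 mod 8 ⇒ (2|67) = -1]
  = -(67|19)    [QR: both ≡ 3 mod 4, sign flips]
  = -(10|19)    [67 ≡ 10 mod 19]
  = (5|19)    [19 ≡ 3 mod 8 ⇒ (2|19) = -1]
  = (19|5)    [QR: 5 ≡ 1 mod 4, sign kept]
  = (4|5)    [19 ≡ 4 mod 5]
  = (1|5)    [5 ≡ 5 mod 8 ⇒ (2|5)^2 = +1]
  = 1    [(1|5) = 1]
Product: (1)·(1) = 1.

1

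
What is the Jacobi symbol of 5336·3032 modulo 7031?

By multiplicativity, (5336·3032|7031) = (5336|7031)·(3032|7031).
First factor (5336|7031):
(5336|7031)
  = (667|7031)    [7031 ≡ 7 mod 8 ⇒ (2|7031)^3 = +1]
  = -(7031|667)    [QR: both ≡ 3 mod 4, sign flips]
  = -(361|667)    [7031 ≡ 361 mod 667]
  = -(667|361)    [QR: 361 ≡ 1 mod 4, sign kept]
  = -(306|361)    [667 ≡ 306 mod 361]
  = -(153|361)    [361 ≡ 1 mod 8 ⇒ (2|361) = +1]
  = -(361|153)    [QR: 153 ≡ 1 mod 4, sign kept]
  = -(55|153)    [361 ≡ 55 mod 153]
  = -(153|55)    [QR: 153 ≡ 1 mod 4, sign kept]
  = -(43|55)    [153 ≡ 43 mod 55]
  = (55|43)    [QR: both ≡ 3 mod 4, sign flips]
  = (12|43)    [55 ≡ 12 mod 43]
  = (3|43)    [43 ≡ 3 mod 8 ⇒ (2|43)^2 = +1]
  = -(43|3)    [QR: both ≡ 3 mod 4, sign flips]
  = -(1|3)    [43 ≡ 1 mod 3]
  = -1    [(1|3) = 1]
Second factor (3032|7031):
(3032|7031)
  = (379|7031)    [7031 ≡ 7 mod 8 ⇒ (2|7031)^3 = +1]
  = -(7031|379)    [QR: both ≡ 3 mod 4, sign flips]
  = -(209|379)    [7031 ≡ 209 mod 379]
  = -(379|209)    [QR: 209 ≡ 1 mod 4, sign kept]
  = -(170|209)    [379 ≡ 170 mod 209]
  = -(85|209)    [209 ≡ 1 mod 8 ⇒ (2|209) = +1]
  = -(209|85)    [QR: 85 ≡ 1 mod 4, sign kept]
  = -(39|85)    [209 ≡ 39 mod 85]
  = -(85|39)    [QR: 85 ≡ 1 mod 4, sign kept]
  = -(7|39)    [85 ≡ 7 mod 39]
  = (39|7)    [QR: both ≡ 3 mod 4, sign flips]
  = (4|7)    [39 ≡ 4 mod 7]
  = (1|7)    [7 ≡ 7 mod 8 ⇒ (2|7)^2 = +1]
  = 1    [(1|7) = 1]
Product: (-1)·(1) = -1.

-1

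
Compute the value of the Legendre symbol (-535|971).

-1

(-535|971)
  = -(535|971)    [971 ≡ 3 mod 4 ⇒ (-1|971) = -1]
  = (971|535)    [QR: both ≡ 3 mod 4, sign flips]
  = (436|535)    [971 ≡ 436 mod 535]
  = (109|535)    [535 ≡ 7 mod 8 ⇒ (2|535)^2 = +1]
  = (535|109)    [QR: 109 ≡ 1 mod 4, sign kept]
  = (99|109)    [535 ≡ 99 mod 109]
  = (109|99)    [QR: 109 ≡ 1 mod 4, sign kept]
  = (10|99)    [109 ≡ 10 mod 99]
  = -(5|99)    [99 ≡ 3 mod 8 ⇒ (2|99) = -1]
  = -(99|5)    [QR: 5 ≡ 1 mod 4, sign kept]
  = -(4|5)    [99 ≡ 4 mod 5]
  = -(1|5)    [5 ≡ 5 mod 8 ⇒ (2|5)^2 = +1]
  = -1    [(1|5) = 1]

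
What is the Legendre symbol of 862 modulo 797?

(862|797)
  = (65|797)    [862 ≡ 65 mod 797]
  = (797|65)    [QR: 65 ≡ 1 mod 4, sign kept]
  = (17|65)    [797 ≡ 17 mod 65]
  = (65|17)    [QR: 17 ≡ 1 mod 4, sign kept]
  = (14|17)    [65 ≡ 14 mod 17]
  = (7|17)    [17 ≡ 1 mod 8 ⇒ (2|17) = +1]
  = (17|7)    [QR: 17 ≡ 1 mod 4, sign kept]
  = (3|7)    [17 ≡ 3 mod 7]
  = -(7|3)    [QR: both ≡ 3 mod 4, sign flips]
  = -(1|3)    [7 ≡ 1 mod 3]
  = -1    [(1|3) = 1]

-1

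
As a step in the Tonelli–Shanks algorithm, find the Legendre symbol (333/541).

-1

(333/541)
  = (541/333)    [QR: 333 ≡ 1 mod 4, sign kept]
  = (208/333)    [541 ≡ 208 mod 333]
  = (13/333)    [333 ≡ 5 mod 8 ⇒ (2/333)^4 = +1]
  = (333/13)    [QR: 13 ≡ 1 mod 4, sign kept]
  = (8/13)    [333 ≡ 8 mod 13]
  = -(1/13)    [13 ≡ 5 mod 8 ⇒ (2/13)^3 = -1]
  = -1    [(1/13) = 1]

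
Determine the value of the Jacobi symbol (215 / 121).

1

Reduce the numerator: 215 ≡ 94 (mod 121), so (215 / 121) = (94 / 121).
Factor out 2: 94 = 2·47. Since 121 ≡ 1 (mod 8), (2 / 121) = +1. Now have (47 / 121).
121 ≡ 1 (mod 4), so quadratic reciprocity gives (47 / 121) = (121 / 47). Reduce: 121 ≡ 27 (mod 47). Now have (27 / 47).
Both 27 ≡ 3 and 47 ≡ 3 (mod 4), so reciprocity gives (27 / 47) = -(47 / 27). Reduce: 47 ≡ 20 (mod 27). Now have -(20 / 27).
Factor out 2: 20 = 2^2·5. Since 27 ≡ 3 (mod 8), (2 / 27) = -1, and (2 / 27)^2 = +1. Now have -(5 / 27).
5 ≡ 1 (mod 4), so quadratic reciprocity gives (5 / 27) = (27 / 5). Reduce: 27 ≡ 2 (mod 5). Now have -(2 / 5).
Factor out 2: 2 = 2. Since 5 ≡ 5 (mod 8), (2 / 5) = -1. Now have (1 / 5).
(1 / 5) = 1. Collecting the sign factors: 1.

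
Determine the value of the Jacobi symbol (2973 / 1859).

1

Reduce the numerator: 2973 ≡ 1114 (mod 1859), so (2973 / 1859) = (1114 / 1859).
Factor out 2: 1114 = 2·557. Since 1859 ≡ 3 (mod 8), (2 / 1859) = -1. Now have -(557 / 1859).
557 ≡ 1 (mod 4), so quadratic reciprocity gives (557 / 1859) = (1859 / 557). Reduce: 1859 ≡ 188 (mod 557). Now have -(188 / 557).
Factor out 2: 188 = 2^2·47. Since 557 ≡ 5 (mod 8), (2 / 557) = -1, and (2 / 557)^2 = +1. Now have -(47 / 557).
557 ≡ 1 (mod 4), so quadratic reciprocity gives (47 / 557) = (557 / 47). Reduce: 557 ≡ 40 (mod 47). Now have -(40 / 47).
Factor out 2: 40 = 2^3·5. Since 47 ≡ 7 (mod 8), (2 / 47) = +1, and (2 / 47)^3 = +1. Now have -(5 / 47).
5 ≡ 1 (mod 4), so quadratic reciprocity gives (5 / 47) = (47 / 5). Reduce: 47 ≡ 2 (mod 5). Now have -(2 / 5).
Factor out 2: 2 = 2. Since 5 ≡ 5 (mod 8), (2 / 5) = -1. Now have (1 / 5).
(1 / 5) = 1. Collecting the sign factors: 1.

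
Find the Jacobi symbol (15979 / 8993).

(15979 / 8993)
  = (6986 / 8993)    [15979 ≡ 6986 mod 8993]
  = (3493 / 8993)    [8993 ≡ 1 mod 8 ⇒ (2 / 8993) = +1]
  = (8993 / 3493)    [QR: 3493 ≡ 1 mod 4, sign kept]
  = (2007 / 3493)    [8993 ≡ 2007 mod 3493]
  = (3493 / 2007)    [QR: 3493 ≡ 1 mod 4, sign kept]
  = (1486 / 2007)    [3493 ≡ 1486 mod 2007]
  = (743 / 2007)    [2007 ≡ 7 mod 8 ⇒ (2 / 2007) = +1]
  = -(2007 / 743)    [QR: both ≡ 3 mod 4, sign flips]
  = -(521 / 743)    [2007 ≡ 521 mod 743]
  = -(743 / 521)    [QR: 521 ≡ 1 mod 4, sign kept]
  = -(222 / 521)    [743 ≡ 222 mod 521]
  = -(111 / 521)    [521 ≡ 1 mod 8 ⇒ (2 / 521) = +1]
  = -(521 / 111)    [QR: 521 ≡ 1 mod 4, sign kept]
  = -(77 / 111)    [521 ≡ 77 mod 111]
  = -(111 / 77)    [QR: 77 ≡ 1 mod 4, sign kept]
  = -(34 / 77)    [111 ≡ 34 mod 77]
  = (17 / 77)    [77 ≡ 5 mod 8 ⇒ (2 / 77) = -1]
  = (77 / 17)    [QR: 17 ≡ 1 mod 4, sign kept]
  = (9 / 17)    [77 ≡ 9 mod 17]
  = (17 / 9)    [QR: 9 ≡ 1 mod 4, sign kept]
  = (8 / 9)    [17 ≡ 8 mod 9]
  = (1 / 9)    [9 ≡ 1 mod 8 ⇒ (2 / 9)^3 = +1]
  = 1    [(1 / 9) = 1]

1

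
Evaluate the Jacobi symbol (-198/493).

-1

Reduce the numerator: -198 ≡ 295 (mod 493), so (-198/493) = (295/493).
493 ≡ 1 (mod 4), so quadratic reciprocity gives (295/493) = (493/295). Reduce: 493 ≡ 198 (mod 295). Now have (198/295).
Factor out 2: 198 = 2·99. Since 295 ≡ 7 (mod 8), (2/295) = +1. Now have (99/295).
Both 99 ≡ 3 and 295 ≡ 3 (mod 4), so reciprocity gives (99/295) = -(295/99). Reduce: 295 ≡ 97 (mod 99). Now have -(97/99).
97 ≡ 1 (mod 4), so quadratic reciprocity gives (97/99) = (99/97). Reduce: 99 ≡ 2 (mod 97). Now have -(2/97).
Factor out 2: 2 = 2. Since 97 ≡ 1 (mod 8), (2/97) = +1. Now have -(1/97).
(1/97) = 1. Collecting the sign factors: -1.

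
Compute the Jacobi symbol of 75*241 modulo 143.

By multiplicativity, (75·241|143) = (75|143)·(241|143).
First factor (75|143):
(75|143)
  = -(143|75)    [QR: both ≡ 3 mod 4, sign flips]
  = -(68|75)    [143 ≡ 68 mod 75]
  = -(17|75)    [75 ≡ 3 mod 8 ⇒ (2|75)^2 = +1]
  = -(75|17)    [QR: 17 ≡ 1 mod 4, sign kept]
  = -(7|17)    [75 ≡ 7 mod 17]
  = -(17|7)    [QR: 17 ≡ 1 mod 4, sign kept]
  = -(3|7)    [17 ≡ 3 mod 7]
  = (7|3)    [QR: both ≡ 3 mod 4, sign flips]
  = (1|3)    [7 ≡ 1 mod 3]
  = 1    [(1|3) = 1]
Second factor (241|143):
(241|143)
  = (98|143)    [241 ≡ 98 mod 143]
  = (49|143)    [143 ≡ 7 mod 8 ⇒ (2|143) = +1]
  = (143|49)    [QR: 49 ≡ 1 mod 4, sign kept]
  = (45|49)    [143 ≡ 45 mod 49]
  = (49|45)    [QR: 45 ≡ 1 mod 4, sign kept]
  = (4|45)    [49 ≡ 4 mod 45]
  = (1|45)    [45 ≡ 5 mod 8 ⇒ (2|45)^2 = +1]
  = 1    [(1|45) = 1]
Product: (1)·(1) = 1.

1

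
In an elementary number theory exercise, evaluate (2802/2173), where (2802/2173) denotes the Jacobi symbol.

-1

Reduce the numerator: 2802 ≡ 629 (mod 2173), so (2802/2173) = (629/2173).
629 ≡ 1 (mod 4), so quadratic reciprocity gives (629/2173) = (2173/629). Reduce: 2173 ≡ 286 (mod 629). Now have (286/629).
Factor out 2: 286 = 2·143. Since 629 ≡ 5 (mod 8), (2/629) = -1. Now have -(143/629).
629 ≡ 1 (mod 4), so quadratic reciprocity gives (143/629) = (629/143). Reduce: 629 ≡ 57 (mod 143). Now have -(57/143).
57 ≡ 1 (mod 4), so quadratic reciprocity gives (57/143) = (143/57). Reduce: 143 ≡ 29 (mod 57). Now have -(29/57).
29 ≡ 1 (mod 4), so quadratic reciprocity gives (29/57) = (57/29). Reduce: 57 ≡ 28 (mod 29). Now have -(28/29).
Factor out 2: 28 = 2^2·7. Since 29 ≡ 5 (mod 8), (2/29) = -1, and (2/29)^2 = +1. Now have -(7/29).
29 ≡ 1 (mod 4), so quadratic reciprocity gives (7/29) = (29/7). Reduce: 29 ≡ 1 (mod 7). Now have -(1/7).
(1/7) = 1. Collecting the sign factors: -1.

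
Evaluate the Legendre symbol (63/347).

-1

Both 63 ≡ 3 and 347 ≡ 3 (mod 4), so reciprocity gives (63/347) = -(347/63). Reduce: 347 ≡ 32 (mod 63). Now have -(32/63).
Factor out 2: 32 = 2^5. Since 63 ≡ 7 (mod 8), (2/63) = +1, and (2/63)^5 = +1. Now have -(1/63).
(1/63) = 1. Collecting the sign factors: -1.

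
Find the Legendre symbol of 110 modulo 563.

(110|563)
  = -(55|563)    [563 ≡ 3 mod 8 ⇒ (2|563) = -1]
  = (563|55)    [QR: both ≡ 3 mod 4, sign flips]
  = (13|55)    [563 ≡ 13 mod 55]
  = (55|13)    [QR: 13 ≡ 1 mod 4, sign kept]
  = (3|13)    [55 ≡ 3 mod 13]
  = (13|3)    [QR: 13 ≡ 1 mod 4, sign kept]
  = (1|3)    [13 ≡ 1 mod 3]
  = 1    [(1|3) = 1]

1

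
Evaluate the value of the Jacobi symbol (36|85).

Factor out 2: 36 = 2^2·9. Since 85 ≡ 5 (mod 8), (2|85) = -1, and (2|85)^2 = +1. Now have (9|85).
9 ≡ 1 (mod 4), so quadratic reciprocity gives (9|85) = (85|9). Reduce: 85 ≡ 4 (mod 9). Now have (4|9).
Factor out 2: 4 = 2^2. Since 9 ≡ 1 (mod 8), (2|9) = +1, and (2|9)^2 = +1. Now have (1|9).
(1|9) = 1. Collecting the sign factors: 1.

1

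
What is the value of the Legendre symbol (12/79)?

(12/79)
  = (3/79)    [79 ≡ 7 mod 8 ⇒ (2/79)^2 = +1]
  = -(79/3)    [QR: both ≡ 3 mod 4, sign flips]
  = -(1/3)    [79 ≡ 1 mod 3]
  = -1    [(1/3) = 1]

-1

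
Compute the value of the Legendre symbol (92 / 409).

Factor out 2: 92 = 2^2·23. Since 409 ≡ 1 (mod 8), (2 / 409) = +1, and (2 / 409)^2 = +1. Now have (23 / 409).
409 ≡ 1 (mod 4), so quadratic reciprocity gives (23 / 409) = (409 / 23). Reduce: 409 ≡ 18 (mod 23). Now have (18 / 23).
Factor out 2: 18 = 2·9. Since 23 ≡ 7 (mod 8), (2 / 23) = +1. Now have (9 / 23).
9 ≡ 1 (mod 4), so quadratic reciprocity gives (9 / 23) = (23 / 9). Reduce: 23 ≡ 5 (mod 9). Now have (5 / 9).
5 ≡ 1 (mod 4), so quadratic reciprocity gives (5 / 9) = (9 / 5). Reduce: 9 ≡ 4 (mod 5). Now have (4 / 5).
Factor out 2: 4 = 2^2. Since 5 ≡ 5 (mod 8), (2 / 5) = -1, and (2 / 5)^2 = +1. Now have (1 / 5).
(1 / 5) = 1. Collecting the sign factors: 1.

1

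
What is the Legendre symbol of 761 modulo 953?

(761 / 953)
  = (953 / 761)    [QR: 761 ≡ 1 mod 4, sign kept]
  = (192 / 761)    [953 ≡ 192 mod 761]
  = (3 / 761)    [761 ≡ 1 mod 8 ⇒ (2 / 761)^6 = +1]
  = (761 / 3)    [QR: 761 ≡ 1 mod 4, sign kept]
  = (2 / 3)    [761 ≡ 2 mod 3]
  = -(1 / 3)    [3 ≡ 3 mod 8 ⇒ (2 / 3) = -1]
  = -1    [(1 / 3) = 1]

-1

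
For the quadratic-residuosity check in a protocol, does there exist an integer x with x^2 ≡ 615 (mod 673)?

673 ≡ 1 (mod 4), so quadratic reciprocity gives (615/673) = (673/615). Reduce: 673 ≡ 58 (mod 615). Now have (58/615).
Factor out 2: 58 = 2·29. Since 615 ≡ 7 (mod 8), (2/615) = +1. Now have (29/615).
29 ≡ 1 (mod 4), so quadratic reciprocity gives (29/615) = (615/29). Reduce: 615 ≡ 6 (mod 29). Now have (6/29).
Factor out 2: 6 = 2·3. Since 29 ≡ 5 (mod 8), (2/29) = -1. Now have -(3/29).
29 ≡ 1 (mod 4), so quadratic reciprocity gives (3/29) = (29/3). Reduce: 29 ≡ 2 (mod 3). Now have -(2/3).
Factor out 2: 2 = 2. Since 3 ≡ 3 (mod 8), (2/3) = -1. Now have (1/3).
(1/3) = 1. Collecting the sign factors: 1.
The Legendre symbol is 1, so x^2 ≡ 615 (mod 673) has solution.

yes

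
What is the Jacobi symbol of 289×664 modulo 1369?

1

By multiplicativity, (289·664|1369) = (289|1369)·(664|1369).
First factor (289|1369):
289 ≡ 1 (mod 4), so quadratic reciprocity gives (289|1369) = (1369|289). Reduce: 1369 ≡ 213 (mod 289). Now have (213|289).
213 ≡ 1 (mod 4), so quadratic reciprocity gives (213|289) = (289|213). Reduce: 289 ≡ 76 (mod 213). Now have (76|213).
Factor out 2: 76 = 2^2·19. Since 213 ≡ 5 (mod 8), (2|213) = -1, and (2|213)^2 = +1. Now have (19|213).
213 ≡ 1 (mod 4), so quadratic reciprocity gives (19|213) = (213|19). Reduce: 213 ≡ 4 (mod 19). Now have (4|19).
Factor out 2: 4 = 2^2. Since 19 ≡ 3 (mod 8), (2|19) = -1, and (2|19)^2 = +1. Now have (1|19).
(1|19) = 1. Collecting the sign factors: 1.
Second factor (664|1369):
Factor out 2: 664 = 2^3·83. Since 1369 ≡ 1 (mod 8), (2|1369) = +1, and (2|1369)^3 = +1. Now have (83|1369).
1369 ≡ 1 (mod 4), so quadratic reciprocity gives (83|1369) = (1369|83). Reduce: 1369 ≡ 41 (mod 83). Now have (41|83).
41 ≡ 1 (mod 4), so quadratic reciprocity gives (41|83) = (83|41). Reduce: 83 ≡ 1 (mod 41). Now have (1|41).
(1|41) = 1. Collecting the sign factors: 1.
Product: (1)·(1) = 1.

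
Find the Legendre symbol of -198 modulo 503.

-1

Pull out -1: (-198|503) = (-1|503)·(198|503). Since 503 ≡ 3 (mod 4), (-1|503) = -1. Now have -(198|503).
Factor out 2: 198 = 2·99. Since 503 ≡ 7 (mod 8), (2|503) = +1. Now have -(99|503).
Both 99 ≡ 3 and 503 ≡ 3 (mod 4), so reciprocity gives (99|503) = -(503|99). Reduce: 503 ≡ 8 (mod 99). Now have (8|99).
Factor out 2: 8 = 2^3. Since 99 ≡ 3 (mod 8), (2|99) = -1, and (2|99)^3 = -1. Now have -(1|99).
(1|99) = 1. Collecting the sign factors: -1.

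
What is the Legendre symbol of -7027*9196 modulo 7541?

-1

By multiplicativity, (-7027·9196/7541) = (-7027/7541)·(9196/7541).
First factor (-7027/7541):
Pull out -1: (-7027/7541) = (-1/7541)·(7027/7541). Since 7541 ≡ 1 (mod 4), (-1/7541) = +1. Now have (7027/7541).
7541 ≡ 1 (mod 4), so quadratic reciprocity gives (7027/7541) = (7541/7027). Reduce: 7541 ≡ 514 (mod 7027). Now have (514/7027).
Factor out 2: 514 = 2·257. Since 7027 ≡ 3 (mod 8), (2/7027) = -1. Now have -(257/7027).
257 ≡ 1 (mod 4), so quadratic reciprocity gives (257/7027) = (7027/257). Reduce: 7027 ≡ 88 (mod 257). Now have -(88/257).
Factor out 2: 88 = 2^3·11. Since 257 ≡ 1 (mod 8), (2/257) = +1, and (2/257)^3 = +1. Now have -(11/257).
257 ≡ 1 (mod 4), so quadratic reciprocity gives (11/257) = (257/11). Reduce: 257 ≡ 4 (mod 11). Now have -(4/11).
Factor out 2: 4 = 2^2. Since 11 ≡ 3 (mod 8), (2/11) = -1, and (2/11)^2 = +1. Now have -(1/11).
(1/11) = 1. Collecting the sign factors: -1.
Second factor (9196/7541):
Reduce the numerator: 9196 ≡ 1655 (mod 7541), so (9196/7541) = (1655/7541).
7541 ≡ 1 (mod 4), so quadratic reciprocity gives (1655/7541) = (7541/1655). Reduce: 7541 ≡ 921 (mod 1655). Now have (921/1655).
921 ≡ 1 (mod 4), so quadratic reciprocity gives (921/1655) = (1655/921). Reduce: 1655 ≡ 734 (mod 921). Now have (734/921).
Factor out 2: 734 = 2·367. Since 921 ≡ 1 (mod 8), (2/921) = +1. Now have (367/921).
921 ≡ 1 (mod 4), so quadratic reciprocity gives (367/921) = (921/367). Reduce: 921 ≡ 187 (mod 367). Now have (187/367).
Both 187 ≡ 3 and 367 ≡ 3 (mod 4), so reciprocity gives (187/367) = -(367/187). Reduce: 367 ≡ 180 (mod 187). Now have -(180/187).
Factor out 2: 180 = 2^2·45. Since 187 ≡ 3 (mod 8), (2/187) = -1, and (2/187)^2 = +1. Now have -(45/187).
45 ≡ 1 (mod 4), so quadratic reciprocity gives (45/187) = (187/45). Reduce: 187 ≡ 7 (mod 45). Now have -(7/45).
45 ≡ 1 (mod 4), so quadratic reciprocity gives (7/45) = (45/7). Reduce: 45 ≡ 3 (mod 7). Now have -(3/7).
Both 3 ≡ 3 and 7 ≡ 3 (mod 4), so reciprocity gives (3/7) = -(7/3). Reduce: 7 ≡ 1 (mod 3). Now have (1/3).
(1/3) = 1. Collecting the sign factors: 1.
Product: (-1)·(1) = -1.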